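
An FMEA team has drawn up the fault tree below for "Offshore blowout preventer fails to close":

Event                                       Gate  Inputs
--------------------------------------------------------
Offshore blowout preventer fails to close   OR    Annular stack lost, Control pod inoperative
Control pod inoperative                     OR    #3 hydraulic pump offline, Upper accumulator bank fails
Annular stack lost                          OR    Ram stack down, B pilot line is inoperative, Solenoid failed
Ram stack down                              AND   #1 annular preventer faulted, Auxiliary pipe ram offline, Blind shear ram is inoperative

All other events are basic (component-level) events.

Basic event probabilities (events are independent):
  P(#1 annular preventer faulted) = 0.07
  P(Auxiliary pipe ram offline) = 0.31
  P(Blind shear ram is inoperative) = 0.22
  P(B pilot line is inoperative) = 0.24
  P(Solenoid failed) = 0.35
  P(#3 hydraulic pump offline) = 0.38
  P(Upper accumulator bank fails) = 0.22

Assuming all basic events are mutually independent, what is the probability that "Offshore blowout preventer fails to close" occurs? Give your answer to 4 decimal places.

P(Ram stack down) [AND] = 0.07 × 0.31 × 0.22 = 0.004774
P(Annular stack lost) [OR] = 1 − (1−0.004774) × (1−0.24) × (1−0.35) = 0.508358
P(Control pod inoperative) [OR] = 1 − (1−0.38) × (1−0.22) = 0.516400
P(Offshore blowout preventer fails to close) [OR] = 1 − (1−0.508358) × (1−0.516400) = 0.762242
Rounded to 4 decimal places: P(Offshore blowout preventer fails to close) ≈ 0.7622.

0.7622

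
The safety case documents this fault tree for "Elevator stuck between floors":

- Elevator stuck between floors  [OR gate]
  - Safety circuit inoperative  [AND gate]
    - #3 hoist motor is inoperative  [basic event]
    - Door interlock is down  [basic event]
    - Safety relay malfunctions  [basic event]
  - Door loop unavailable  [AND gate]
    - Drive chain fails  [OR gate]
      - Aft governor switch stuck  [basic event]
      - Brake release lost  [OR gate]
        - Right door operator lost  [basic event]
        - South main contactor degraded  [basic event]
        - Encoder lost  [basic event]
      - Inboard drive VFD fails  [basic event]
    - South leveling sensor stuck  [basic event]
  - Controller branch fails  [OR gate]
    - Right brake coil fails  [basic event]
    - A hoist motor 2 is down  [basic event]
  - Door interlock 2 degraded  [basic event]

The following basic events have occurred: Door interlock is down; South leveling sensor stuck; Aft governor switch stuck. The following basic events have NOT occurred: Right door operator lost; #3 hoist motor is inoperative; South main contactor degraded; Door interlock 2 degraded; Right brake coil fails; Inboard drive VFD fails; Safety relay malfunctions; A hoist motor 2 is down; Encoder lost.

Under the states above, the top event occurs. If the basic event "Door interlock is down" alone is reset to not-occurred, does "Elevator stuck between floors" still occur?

Counterfactual: set "Door interlock is down" to not occurred.
Safety circuit inoperative [AND]: #3 hoist motor is inoperative=not, Door interlock is down=not, Safety relay malfunctions=not → not all inputs occur → does not occur.
Brake release lost [OR]: Right door operator lost=not, South main contactor degraded=not, Encoder lost=not → no input occurs → does not occur.
Drive chain fails [OR]: Aft governor switch stuck=occurs, Brake release lost=not, Inboard drive VFD fails=not → at least one input occurs → occurs.
Door loop unavailable [AND]: Drive chain fails=occurs, South leveling sensor stuck=occurs → all inputs occur → occurs.
Controller branch fails [OR]: Right brake coil fails=not, A hoist motor 2 is down=not → no input occurs → does not occur.
Elevator stuck between floors [OR]: Safety circuit inoperative=not, Door loop unavailable=occurs, Controller branch fails=not, Door interlock 2 degraded=not → at least one input occurs → occurs.

Yes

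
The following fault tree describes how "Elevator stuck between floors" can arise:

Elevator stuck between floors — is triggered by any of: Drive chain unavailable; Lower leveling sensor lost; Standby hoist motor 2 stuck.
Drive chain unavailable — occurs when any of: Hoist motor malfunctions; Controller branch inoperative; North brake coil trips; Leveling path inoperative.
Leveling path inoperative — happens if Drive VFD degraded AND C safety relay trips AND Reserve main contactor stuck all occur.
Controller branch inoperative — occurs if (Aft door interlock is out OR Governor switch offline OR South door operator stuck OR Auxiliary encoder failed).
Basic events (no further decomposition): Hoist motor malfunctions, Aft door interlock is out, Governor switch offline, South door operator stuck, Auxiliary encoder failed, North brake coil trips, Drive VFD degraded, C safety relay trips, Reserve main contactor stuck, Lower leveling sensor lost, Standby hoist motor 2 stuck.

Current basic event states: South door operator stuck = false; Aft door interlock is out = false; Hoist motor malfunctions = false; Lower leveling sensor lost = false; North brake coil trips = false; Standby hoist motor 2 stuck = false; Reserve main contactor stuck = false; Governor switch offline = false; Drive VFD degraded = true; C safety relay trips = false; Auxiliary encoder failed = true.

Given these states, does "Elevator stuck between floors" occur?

Yes

Controller branch inoperative [OR]: Aft door interlock is out=not, Governor switch offline=not, South door operator stuck=not, Auxiliary encoder failed=occurs → at least one input occurs → occurs.
Leveling path inoperative [AND]: Drive VFD degraded=occurs, C safety relay trips=not, Reserve main contactor stuck=not → not all inputs occur → does not occur.
Drive chain unavailable [OR]: Hoist motor malfunctions=not, Controller branch inoperative=occurs, North brake coil trips=not, Leveling path inoperative=not → at least one input occurs → occurs.
Elevator stuck between floors [OR]: Drive chain unavailable=occurs, Lower leveling sensor lost=not, Standby hoist motor 2 stuck=not → at least one input occurs → occurs.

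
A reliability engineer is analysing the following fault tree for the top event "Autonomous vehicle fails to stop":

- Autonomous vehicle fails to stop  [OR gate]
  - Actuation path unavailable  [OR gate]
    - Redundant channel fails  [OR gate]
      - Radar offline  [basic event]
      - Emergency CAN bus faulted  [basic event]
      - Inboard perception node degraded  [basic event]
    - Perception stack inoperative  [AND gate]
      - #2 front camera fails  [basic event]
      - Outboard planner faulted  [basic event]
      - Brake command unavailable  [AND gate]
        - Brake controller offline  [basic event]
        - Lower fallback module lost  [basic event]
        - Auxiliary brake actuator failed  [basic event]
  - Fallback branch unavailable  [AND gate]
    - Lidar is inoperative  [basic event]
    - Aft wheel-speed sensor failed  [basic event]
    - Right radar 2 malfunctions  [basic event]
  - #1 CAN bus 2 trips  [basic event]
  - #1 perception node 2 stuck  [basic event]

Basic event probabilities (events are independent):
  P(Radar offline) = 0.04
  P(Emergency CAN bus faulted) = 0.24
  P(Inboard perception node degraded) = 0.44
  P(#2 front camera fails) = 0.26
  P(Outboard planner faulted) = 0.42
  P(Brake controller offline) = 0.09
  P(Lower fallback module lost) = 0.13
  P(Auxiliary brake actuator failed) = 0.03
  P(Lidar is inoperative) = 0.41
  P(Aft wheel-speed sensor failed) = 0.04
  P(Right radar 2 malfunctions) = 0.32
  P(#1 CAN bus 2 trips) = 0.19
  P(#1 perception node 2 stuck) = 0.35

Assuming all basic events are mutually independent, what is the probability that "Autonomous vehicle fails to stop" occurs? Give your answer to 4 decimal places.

P(Redundant channel fails) [OR] = 1 − (1−0.04) × (1−0.24) × (1−0.44) = 0.591424
P(Brake command unavailable) [AND] = 0.09 × 0.13 × 0.03 = 0.000351
P(Perception stack inoperative) [AND] = 0.26 × 0.42 × 0.000351 = 0.000038
P(Actuation path unavailable) [OR] = 1 − (1−0.591424) × (1−0.000038) = 0.591440
P(Fallback branch unavailable) [AND] = 0.41 × 0.04 × 0.32 = 0.005248
P(Autonomous vehicle fails to stop) [OR] = 1 − (1−0.591440) × (1−0.005248) × (1−0.19) × (1−0.35) = 0.786022
Rounded to 4 decimal places: P(Autonomous vehicle fails to stop) ≈ 0.7860.

0.7860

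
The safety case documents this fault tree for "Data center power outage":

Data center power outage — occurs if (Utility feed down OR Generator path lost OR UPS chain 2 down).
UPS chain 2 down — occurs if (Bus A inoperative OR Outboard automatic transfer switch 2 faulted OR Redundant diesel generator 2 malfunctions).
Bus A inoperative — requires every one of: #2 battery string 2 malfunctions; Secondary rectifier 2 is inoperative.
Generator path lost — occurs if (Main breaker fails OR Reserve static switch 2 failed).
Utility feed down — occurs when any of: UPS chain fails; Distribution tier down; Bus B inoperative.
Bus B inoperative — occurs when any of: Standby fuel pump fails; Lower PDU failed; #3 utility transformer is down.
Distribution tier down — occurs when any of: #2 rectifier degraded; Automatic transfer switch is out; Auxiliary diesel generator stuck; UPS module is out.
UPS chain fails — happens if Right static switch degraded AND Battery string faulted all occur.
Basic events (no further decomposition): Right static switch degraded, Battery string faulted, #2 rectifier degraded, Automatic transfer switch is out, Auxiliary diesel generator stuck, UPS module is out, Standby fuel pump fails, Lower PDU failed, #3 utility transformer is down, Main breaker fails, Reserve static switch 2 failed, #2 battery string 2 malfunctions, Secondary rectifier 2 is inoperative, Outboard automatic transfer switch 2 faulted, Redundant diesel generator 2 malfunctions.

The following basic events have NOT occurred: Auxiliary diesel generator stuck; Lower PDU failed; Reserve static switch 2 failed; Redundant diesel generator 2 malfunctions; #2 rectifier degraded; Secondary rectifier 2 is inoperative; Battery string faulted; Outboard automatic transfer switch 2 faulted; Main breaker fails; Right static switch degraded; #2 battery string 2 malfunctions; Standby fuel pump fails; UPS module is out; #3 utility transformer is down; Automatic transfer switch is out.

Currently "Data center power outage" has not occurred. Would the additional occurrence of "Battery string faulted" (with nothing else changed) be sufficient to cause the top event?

Counterfactual: set "Battery string faulted" to occurred.
UPS chain fails [AND]: Right static switch degraded=not, Battery string faulted=occurs → not all inputs occur → does not occur.
Distribution tier down [OR]: #2 rectifier degraded=not, Automatic transfer switch is out=not, Auxiliary diesel generator stuck=not, UPS module is out=not → no input occurs → does not occur.
Bus B inoperative [OR]: Standby fuel pump fails=not, Lower PDU failed=not, #3 utility transformer is down=not → no input occurs → does not occur.
Utility feed down [OR]: UPS chain fails=not, Distribution tier down=not, Bus B inoperative=not → no input occurs → does not occur.
Generator path lost [OR]: Main breaker fails=not, Reserve static switch 2 failed=not → no input occurs → does not occur.
Bus A inoperative [AND]: #2 battery string 2 malfunctions=not, Secondary rectifier 2 is inoperative=not → not all inputs occur → does not occur.
UPS chain 2 down [OR]: Bus A inoperative=not, Outboard automatic transfer switch 2 faulted=not, Redundant diesel generator 2 malfunctions=not → no input occurs → does not occur.
Data center power outage [OR]: Utility feed down=not, Generator path lost=not, UPS chain 2 down=not → no input occurs → does not occur.

No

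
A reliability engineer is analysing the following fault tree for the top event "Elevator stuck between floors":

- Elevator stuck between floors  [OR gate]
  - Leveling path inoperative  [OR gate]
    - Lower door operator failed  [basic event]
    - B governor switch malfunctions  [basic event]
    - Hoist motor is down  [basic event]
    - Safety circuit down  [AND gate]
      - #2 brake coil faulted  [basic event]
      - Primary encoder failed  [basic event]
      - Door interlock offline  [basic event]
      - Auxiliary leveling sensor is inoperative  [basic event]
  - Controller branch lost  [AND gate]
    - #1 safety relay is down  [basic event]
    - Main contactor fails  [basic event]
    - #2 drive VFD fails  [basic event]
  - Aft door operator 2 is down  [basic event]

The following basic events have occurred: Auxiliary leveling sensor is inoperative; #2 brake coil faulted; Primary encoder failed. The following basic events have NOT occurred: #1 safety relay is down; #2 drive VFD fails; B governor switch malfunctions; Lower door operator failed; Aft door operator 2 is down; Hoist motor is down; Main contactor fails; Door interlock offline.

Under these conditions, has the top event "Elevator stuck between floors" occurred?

Safety circuit down [AND]: #2 brake coil faulted=occurs, Primary encoder failed=occurs, Door interlock offline=not, Auxiliary leveling sensor is inoperative=occurs → not all inputs occur → does not occur.
Leveling path inoperative [OR]: Lower door operator failed=not, B governor switch malfunctions=not, Hoist motor is down=not, Safety circuit down=not → no input occurs → does not occur.
Controller branch lost [AND]: #1 safety relay is down=not, Main contactor fails=not, #2 drive VFD fails=not → not all inputs occur → does not occur.
Elevator stuck between floors [OR]: Leveling path inoperative=not, Controller branch lost=not, Aft door operator 2 is down=not → no input occurs → does not occur.

No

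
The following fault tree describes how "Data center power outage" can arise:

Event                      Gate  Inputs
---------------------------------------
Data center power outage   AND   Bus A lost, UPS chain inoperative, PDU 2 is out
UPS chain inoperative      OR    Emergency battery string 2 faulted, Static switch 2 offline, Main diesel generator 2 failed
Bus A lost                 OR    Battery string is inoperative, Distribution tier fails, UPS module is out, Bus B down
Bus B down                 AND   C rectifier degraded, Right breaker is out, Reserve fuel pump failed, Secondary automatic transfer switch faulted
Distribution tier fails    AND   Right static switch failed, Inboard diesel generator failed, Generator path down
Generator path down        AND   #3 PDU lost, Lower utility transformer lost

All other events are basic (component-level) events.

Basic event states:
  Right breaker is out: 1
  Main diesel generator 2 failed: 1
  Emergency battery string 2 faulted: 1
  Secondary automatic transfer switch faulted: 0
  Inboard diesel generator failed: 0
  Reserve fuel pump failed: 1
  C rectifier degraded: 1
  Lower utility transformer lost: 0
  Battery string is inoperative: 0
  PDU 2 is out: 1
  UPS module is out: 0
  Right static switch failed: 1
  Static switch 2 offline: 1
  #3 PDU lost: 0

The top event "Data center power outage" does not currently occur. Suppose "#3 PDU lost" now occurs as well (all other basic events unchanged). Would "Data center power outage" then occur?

Counterfactual: set "#3 PDU lost" to occurred.
Generator path down [AND]: #3 PDU lost=occurs, Lower utility transformer lost=not → not all inputs occur → does not occur.
Distribution tier fails [AND]: Right static switch failed=occurs, Inboard diesel generator failed=not, Generator path down=not → not all inputs occur → does not occur.
Bus B down [AND]: C rectifier degraded=occurs, Right breaker is out=occurs, Reserve fuel pump failed=occurs, Secondary automatic transfer switch faulted=not → not all inputs occur → does not occur.
Bus A lost [OR]: Battery string is inoperative=not, Distribution tier fails=not, UPS module is out=not, Bus B down=not → no input occurs → does not occur.
UPS chain inoperative [OR]: Emergency battery string 2 faulted=occurs, Static switch 2 offline=occurs, Main diesel generator 2 failed=occurs → at least one input occurs → occurs.
Data center power outage [AND]: Bus A lost=not, UPS chain inoperative=occurs, PDU 2 is out=occurs → not all inputs occur → does not occur.

No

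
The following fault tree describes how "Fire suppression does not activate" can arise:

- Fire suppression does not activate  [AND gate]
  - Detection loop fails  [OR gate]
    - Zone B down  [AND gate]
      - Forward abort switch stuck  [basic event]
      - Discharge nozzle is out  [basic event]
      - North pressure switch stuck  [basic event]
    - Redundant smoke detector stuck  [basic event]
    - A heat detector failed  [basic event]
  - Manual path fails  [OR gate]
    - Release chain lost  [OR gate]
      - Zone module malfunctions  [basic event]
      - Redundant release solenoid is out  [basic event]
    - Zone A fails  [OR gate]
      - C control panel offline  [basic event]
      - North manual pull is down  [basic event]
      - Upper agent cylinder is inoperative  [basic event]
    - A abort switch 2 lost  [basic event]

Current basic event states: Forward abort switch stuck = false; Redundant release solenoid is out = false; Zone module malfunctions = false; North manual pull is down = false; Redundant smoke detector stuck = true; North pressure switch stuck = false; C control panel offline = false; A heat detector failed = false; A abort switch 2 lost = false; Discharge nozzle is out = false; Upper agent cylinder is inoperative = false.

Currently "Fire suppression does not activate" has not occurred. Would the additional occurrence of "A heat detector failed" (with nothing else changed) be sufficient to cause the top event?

No

Counterfactual: set "A heat detector failed" to occurred.
Zone B down [AND]: Forward abort switch stuck=not, Discharge nozzle is out=not, North pressure switch stuck=not → not all inputs occur → does not occur.
Detection loop fails [OR]: Zone B down=not, Redundant smoke detector stuck=occurs, A heat detector failed=occurs → at least one input occurs → occurs.
Release chain lost [OR]: Zone module malfunctions=not, Redundant release solenoid is out=not → no input occurs → does not occur.
Zone A fails [OR]: C control panel offline=not, North manual pull is down=not, Upper agent cylinder is inoperative=not → no input occurs → does not occur.
Manual path fails [OR]: Release chain lost=not, Zone A fails=not, A abort switch 2 lost=not → no input occurs → does not occur.
Fire suppression does not activate [AND]: Detection loop fails=occurs, Manual path fails=not → not all inputs occur → does not occur.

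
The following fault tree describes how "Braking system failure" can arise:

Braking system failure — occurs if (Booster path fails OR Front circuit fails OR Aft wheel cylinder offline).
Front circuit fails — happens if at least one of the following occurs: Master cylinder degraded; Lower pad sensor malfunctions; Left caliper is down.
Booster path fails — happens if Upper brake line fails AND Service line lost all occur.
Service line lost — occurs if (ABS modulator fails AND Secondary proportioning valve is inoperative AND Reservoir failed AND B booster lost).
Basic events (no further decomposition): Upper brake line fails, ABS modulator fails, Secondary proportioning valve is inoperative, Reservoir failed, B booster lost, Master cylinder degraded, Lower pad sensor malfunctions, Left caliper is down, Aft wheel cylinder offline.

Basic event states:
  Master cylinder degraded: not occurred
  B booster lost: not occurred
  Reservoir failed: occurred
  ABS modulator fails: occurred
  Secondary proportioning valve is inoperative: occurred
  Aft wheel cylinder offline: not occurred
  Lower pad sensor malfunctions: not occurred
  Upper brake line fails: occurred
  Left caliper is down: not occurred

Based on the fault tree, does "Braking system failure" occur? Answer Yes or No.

Service line lost [AND]: ABS modulator fails=occurs, Secondary proportioning valve is inoperative=occurs, Reservoir failed=occurs, B booster lost=not → not all inputs occur → does not occur.
Booster path fails [AND]: Upper brake line fails=occurs, Service line lost=not → not all inputs occur → does not occur.
Front circuit fails [OR]: Master cylinder degraded=not, Lower pad sensor malfunctions=not, Left caliper is down=not → no input occurs → does not occur.
Braking system failure [OR]: Booster path fails=not, Front circuit fails=not, Aft wheel cylinder offline=not → no input occurs → does not occur.

No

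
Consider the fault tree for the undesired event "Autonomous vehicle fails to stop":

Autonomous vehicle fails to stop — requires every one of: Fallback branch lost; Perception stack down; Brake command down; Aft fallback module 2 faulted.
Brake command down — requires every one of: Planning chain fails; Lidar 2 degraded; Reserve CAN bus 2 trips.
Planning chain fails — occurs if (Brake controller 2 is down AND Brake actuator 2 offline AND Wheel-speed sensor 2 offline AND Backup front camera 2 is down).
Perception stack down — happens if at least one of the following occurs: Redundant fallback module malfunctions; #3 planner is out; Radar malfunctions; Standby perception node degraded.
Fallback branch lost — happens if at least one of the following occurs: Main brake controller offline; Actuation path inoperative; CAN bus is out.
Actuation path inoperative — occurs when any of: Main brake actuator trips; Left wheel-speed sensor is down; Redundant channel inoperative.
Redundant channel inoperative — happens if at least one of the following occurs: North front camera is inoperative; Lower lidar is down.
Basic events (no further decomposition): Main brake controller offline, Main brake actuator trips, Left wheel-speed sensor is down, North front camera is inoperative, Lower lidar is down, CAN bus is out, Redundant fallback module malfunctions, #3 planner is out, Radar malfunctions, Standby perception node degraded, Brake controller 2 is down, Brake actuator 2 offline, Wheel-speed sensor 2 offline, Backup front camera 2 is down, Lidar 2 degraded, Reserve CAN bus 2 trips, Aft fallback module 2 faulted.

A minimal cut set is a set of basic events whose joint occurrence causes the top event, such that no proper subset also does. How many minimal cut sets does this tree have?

Redundant channel inoperative [OR]: union of children's cut sets → 2 cut set(s).
Actuation path inoperative [OR]: union of children's cut sets → 4 cut set(s).
Fallback branch lost [OR]: union of children's cut sets → 6 cut set(s).
Perception stack down [OR]: union of children's cut sets → 4 cut set(s).
Planning chain fails [AND]: one cut set from each child combined → 1 × 1 × 1 × 1 = 1 cut set(s).
Brake command down [AND]: one cut set from each child combined → 1 × 1 × 1 = 1 cut set(s).
Autonomous vehicle fails to stop [AND]: one cut set from each child combined → 6 × 4 × 1 × 1 = 24 cut set(s).

24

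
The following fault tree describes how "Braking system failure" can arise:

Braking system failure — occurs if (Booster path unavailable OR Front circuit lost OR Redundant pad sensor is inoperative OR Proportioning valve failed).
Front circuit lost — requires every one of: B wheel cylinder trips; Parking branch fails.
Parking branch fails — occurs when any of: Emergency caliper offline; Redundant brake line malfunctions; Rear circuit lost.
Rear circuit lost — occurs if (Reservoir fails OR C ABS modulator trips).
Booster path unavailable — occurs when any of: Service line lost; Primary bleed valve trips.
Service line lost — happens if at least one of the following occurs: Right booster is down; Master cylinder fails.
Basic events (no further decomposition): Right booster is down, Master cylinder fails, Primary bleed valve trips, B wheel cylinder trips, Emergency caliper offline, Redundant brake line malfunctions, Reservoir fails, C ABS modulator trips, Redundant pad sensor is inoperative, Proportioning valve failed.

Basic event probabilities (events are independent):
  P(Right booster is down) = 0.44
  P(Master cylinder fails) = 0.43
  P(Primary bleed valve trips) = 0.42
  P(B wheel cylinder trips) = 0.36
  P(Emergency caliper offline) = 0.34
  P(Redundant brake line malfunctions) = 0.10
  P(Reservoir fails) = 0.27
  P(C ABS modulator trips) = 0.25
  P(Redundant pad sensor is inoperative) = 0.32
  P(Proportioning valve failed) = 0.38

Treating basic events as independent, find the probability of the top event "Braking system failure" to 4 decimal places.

P(Service line lost) [OR] = 1 − (1−0.44) × (1−0.43) = 0.680800
P(Booster path unavailable) [OR] = 1 − (1−0.680800) × (1−0.42) = 0.814864
P(Rear circuit lost) [OR] = 1 − (1−0.27) × (1−0.25) = 0.452500
P(Parking branch fails) [OR] = 1 − (1−0.34) × (1−0.10) × (1−0.452500) = 0.674785
P(Front circuit lost) [AND] = 0.36 × 0.674785 = 0.242923
P(Braking system failure) [OR] = 1 − (1−0.814864) × (1−0.242923) × (1−0.32) × (1−0.38) = 0.940908
Rounded to 4 decimal places: P(Braking system failure) ≈ 0.9409.

0.9409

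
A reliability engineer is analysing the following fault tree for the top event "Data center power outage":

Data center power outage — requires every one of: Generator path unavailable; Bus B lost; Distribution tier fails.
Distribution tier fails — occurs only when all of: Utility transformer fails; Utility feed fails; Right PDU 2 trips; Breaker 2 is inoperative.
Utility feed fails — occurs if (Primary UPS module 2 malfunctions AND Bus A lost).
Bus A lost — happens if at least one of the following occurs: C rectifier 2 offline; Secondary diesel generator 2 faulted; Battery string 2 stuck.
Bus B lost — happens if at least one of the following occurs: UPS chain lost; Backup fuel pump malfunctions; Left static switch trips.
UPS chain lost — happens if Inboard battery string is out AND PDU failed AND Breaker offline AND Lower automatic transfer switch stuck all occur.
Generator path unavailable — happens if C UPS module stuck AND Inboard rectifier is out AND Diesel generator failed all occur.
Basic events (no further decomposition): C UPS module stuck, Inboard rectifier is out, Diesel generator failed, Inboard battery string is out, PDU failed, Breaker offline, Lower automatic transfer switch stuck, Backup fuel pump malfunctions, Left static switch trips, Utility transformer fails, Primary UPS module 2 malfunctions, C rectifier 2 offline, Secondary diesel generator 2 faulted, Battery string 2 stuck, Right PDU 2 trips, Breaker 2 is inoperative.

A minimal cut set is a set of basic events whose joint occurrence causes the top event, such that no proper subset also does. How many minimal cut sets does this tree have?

9

Generator path unavailable [AND]: one cut set from each child combined → 1 × 1 × 1 = 1 cut set(s).
UPS chain lost [AND]: one cut set from each child combined → 1 × 1 × 1 × 1 = 1 cut set(s).
Bus B lost [OR]: union of children's cut sets → 3 cut set(s).
Bus A lost [OR]: union of children's cut sets → 3 cut set(s).
Utility feed fails [AND]: one cut set from each child combined → 1 × 3 = 3 cut set(s).
Distribution tier fails [AND]: one cut set from each child combined → 1 × 3 × 1 × 1 = 3 cut set(s).
Data center power outage [AND]: one cut set from each child combined → 1 × 3 × 3 = 9 cut set(s).
Minimal cut sets: {Breaker 2 is inoperative, Breaker offline, C UPS module stuck, C rectifier 2 offline, Diesel generator failed, Inboard battery string is out, Inboard rectifier is out, Lower automatic transfer switch stuck, PDU failed, Primary UPS module 2 malfunctions, Right PDU 2 trips, Utility transformer fails}; {Breaker 2 is inoperative, Breaker offline, C UPS module stuck, Diesel generator failed, Inboard battery string is out, Inboard rectifier is out, Lower automatic transfer switch stuck, PDU failed, Primary UPS module 2 malfunctions, Right PDU 2 trips, Secondary diesel generator 2 faulted, Utility transformer fails}; {Battery string 2 stuck, Breaker 2 is inoperative, Breaker offline, C UPS module stuck, Diesel generator failed, Inboard battery string is out, Inboard rectifier is out, Lower automatic transfer switch stuck, PDU failed, Primary UPS module 2 malfunctions, Right PDU 2 trips, Utility transformer fails}; {Backup fuel pump malfunctions, Breaker 2 is inoperative, C UPS module stuck, C rectifier 2 offline, Diesel generator failed, Inboard rectifier is out, Primary UPS module 2 malfunctions, Right PDU 2 trips, Utility transformer fails}; {Backup fuel pump malfunctions, Breaker 2 is inoperative, C UPS module stuck, Diesel generator failed, Inboard rectifier is out, Primary UPS module 2 malfunctions, Right PDU 2 trips, Secondary diesel generator 2 faulted, Utility transformer fails}; {Backup fuel pump malfunctions, Battery string 2 stuck, Breaker 2 is inoperative, C UPS module stuck, Diesel generator failed, Inboard rectifier is out, Primary UPS module 2 malfunctions, Right PDU 2 trips, Utility transformer fails}; {Breaker 2 is inoperative, C UPS module stuck, C rectifier 2 offline, Diesel generator failed, Inboard rectifier is out, Left static switch trips, Primary UPS module 2 malfunctions, Right PDU 2 trips, Utility transformer fails}; {Breaker 2 is inoperative, C UPS module stuck, Diesel generator failed, Inboard rectifier is out, Left static switch trips, Primary UPS module 2 malfunctions, Right PDU 2 trips, Secondary diesel generator 2 faulted, Utility transformer fails}; {Battery string 2 stuck, Breaker 2 is inoperative, C UPS module stuck, Diesel generator failed, Inboard rectifier is out, Left static switch trips, Primary UPS module 2 malfunctions, Right PDU 2 trips, Utility transformer fails}.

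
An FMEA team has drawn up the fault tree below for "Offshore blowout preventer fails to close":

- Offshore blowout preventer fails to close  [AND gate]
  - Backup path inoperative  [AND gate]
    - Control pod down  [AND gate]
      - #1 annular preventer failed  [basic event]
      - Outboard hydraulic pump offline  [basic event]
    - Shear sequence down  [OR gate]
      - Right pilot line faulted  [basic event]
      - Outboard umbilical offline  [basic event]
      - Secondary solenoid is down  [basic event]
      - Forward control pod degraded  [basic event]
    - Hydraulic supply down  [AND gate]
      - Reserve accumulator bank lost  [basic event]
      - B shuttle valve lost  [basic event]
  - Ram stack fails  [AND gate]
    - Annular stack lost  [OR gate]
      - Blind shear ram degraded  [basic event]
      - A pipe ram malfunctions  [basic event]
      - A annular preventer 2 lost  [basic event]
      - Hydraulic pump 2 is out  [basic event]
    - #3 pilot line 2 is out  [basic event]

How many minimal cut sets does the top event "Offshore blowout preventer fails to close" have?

16

Control pod down [AND]: one cut set from each child combined → 1 × 1 = 1 cut set(s).
Shear sequence down [OR]: union of children's cut sets → 4 cut set(s).
Hydraulic supply down [AND]: one cut set from each child combined → 1 × 1 = 1 cut set(s).
Backup path inoperative [AND]: one cut set from each child combined → 1 × 4 × 1 = 4 cut set(s).
Annular stack lost [OR]: union of children's cut sets → 4 cut set(s).
Ram stack fails [AND]: one cut set from each child combined → 4 × 1 = 4 cut set(s).
Offshore blowout preventer fails to close [AND]: one cut set from each child combined → 4 × 4 = 16 cut set(s).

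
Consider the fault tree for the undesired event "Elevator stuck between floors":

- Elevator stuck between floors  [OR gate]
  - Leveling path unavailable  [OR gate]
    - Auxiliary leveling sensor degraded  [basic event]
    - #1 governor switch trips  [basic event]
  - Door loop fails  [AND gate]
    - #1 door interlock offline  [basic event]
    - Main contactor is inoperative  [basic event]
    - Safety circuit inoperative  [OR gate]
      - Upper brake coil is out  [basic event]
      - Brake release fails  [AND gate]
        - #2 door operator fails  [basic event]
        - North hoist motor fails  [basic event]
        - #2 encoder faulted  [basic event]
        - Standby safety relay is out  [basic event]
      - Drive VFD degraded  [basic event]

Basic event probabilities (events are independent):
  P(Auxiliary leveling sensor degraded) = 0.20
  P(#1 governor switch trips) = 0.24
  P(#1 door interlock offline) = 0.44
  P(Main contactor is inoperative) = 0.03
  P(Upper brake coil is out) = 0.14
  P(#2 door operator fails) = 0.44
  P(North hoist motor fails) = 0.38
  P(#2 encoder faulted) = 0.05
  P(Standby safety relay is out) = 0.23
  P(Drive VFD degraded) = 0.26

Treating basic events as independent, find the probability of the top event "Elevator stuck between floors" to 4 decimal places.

P(Leveling path unavailable) [OR] = 1 − (1−0.20) × (1−0.24) = 0.392000
P(Brake release fails) [AND] = 0.44 × 0.38 × 0.05 × 0.23 = 0.001923
P(Safety circuit inoperative) [OR] = 1 − (1−0.14) × (1−0.001923) × (1−0.26) = 0.364824
P(Door loop fails) [AND] = 0.44 × 0.03 × 0.364824 = 0.004816
P(Elevator stuck between floors) [OR] = 1 − (1−0.392000) × (1−0.004816) = 0.394928
Rounded to 4 decimal places: P(Elevator stuck between floors) ≈ 0.3949.

0.3949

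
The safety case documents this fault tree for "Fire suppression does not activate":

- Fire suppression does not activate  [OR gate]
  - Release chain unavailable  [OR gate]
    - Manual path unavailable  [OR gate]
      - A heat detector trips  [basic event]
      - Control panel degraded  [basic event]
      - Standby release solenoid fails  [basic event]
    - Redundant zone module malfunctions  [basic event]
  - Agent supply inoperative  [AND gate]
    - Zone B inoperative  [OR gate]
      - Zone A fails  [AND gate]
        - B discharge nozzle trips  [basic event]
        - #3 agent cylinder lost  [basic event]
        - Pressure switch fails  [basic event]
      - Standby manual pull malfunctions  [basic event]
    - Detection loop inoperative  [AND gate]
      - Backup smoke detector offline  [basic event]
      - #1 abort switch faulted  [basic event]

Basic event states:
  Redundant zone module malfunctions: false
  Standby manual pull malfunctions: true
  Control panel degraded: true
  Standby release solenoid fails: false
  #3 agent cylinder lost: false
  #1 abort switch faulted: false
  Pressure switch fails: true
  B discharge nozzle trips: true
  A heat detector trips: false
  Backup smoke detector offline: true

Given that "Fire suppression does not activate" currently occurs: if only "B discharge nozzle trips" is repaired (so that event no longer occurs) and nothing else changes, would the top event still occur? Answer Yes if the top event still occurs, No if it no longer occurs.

Counterfactual: set "B discharge nozzle trips" to not occurred.
Manual path unavailable [OR]: A heat detector trips=not, Control panel degraded=occurs, Standby release solenoid fails=not → at least one input occurs → occurs.
Release chain unavailable [OR]: Manual path unavailable=occurs, Redundant zone module malfunctions=not → at least one input occurs → occurs.
Zone A fails [AND]: B discharge nozzle trips=not, #3 agent cylinder lost=not, Pressure switch fails=occurs → not all inputs occur → does not occur.
Zone B inoperative [OR]: Zone A fails=not, Standby manual pull malfunctions=occurs → at least one input occurs → occurs.
Detection loop inoperative [AND]: Backup smoke detector offline=occurs, #1 abort switch faulted=not → not all inputs occur → does not occur.
Agent supply inoperative [AND]: Zone B inoperative=occurs, Detection loop inoperative=not → not all inputs occur → does not occur.
Fire suppression does not activate [OR]: Release chain unavailable=occurs, Agent supply inoperative=not → at least one input occurs → occurs.

Yes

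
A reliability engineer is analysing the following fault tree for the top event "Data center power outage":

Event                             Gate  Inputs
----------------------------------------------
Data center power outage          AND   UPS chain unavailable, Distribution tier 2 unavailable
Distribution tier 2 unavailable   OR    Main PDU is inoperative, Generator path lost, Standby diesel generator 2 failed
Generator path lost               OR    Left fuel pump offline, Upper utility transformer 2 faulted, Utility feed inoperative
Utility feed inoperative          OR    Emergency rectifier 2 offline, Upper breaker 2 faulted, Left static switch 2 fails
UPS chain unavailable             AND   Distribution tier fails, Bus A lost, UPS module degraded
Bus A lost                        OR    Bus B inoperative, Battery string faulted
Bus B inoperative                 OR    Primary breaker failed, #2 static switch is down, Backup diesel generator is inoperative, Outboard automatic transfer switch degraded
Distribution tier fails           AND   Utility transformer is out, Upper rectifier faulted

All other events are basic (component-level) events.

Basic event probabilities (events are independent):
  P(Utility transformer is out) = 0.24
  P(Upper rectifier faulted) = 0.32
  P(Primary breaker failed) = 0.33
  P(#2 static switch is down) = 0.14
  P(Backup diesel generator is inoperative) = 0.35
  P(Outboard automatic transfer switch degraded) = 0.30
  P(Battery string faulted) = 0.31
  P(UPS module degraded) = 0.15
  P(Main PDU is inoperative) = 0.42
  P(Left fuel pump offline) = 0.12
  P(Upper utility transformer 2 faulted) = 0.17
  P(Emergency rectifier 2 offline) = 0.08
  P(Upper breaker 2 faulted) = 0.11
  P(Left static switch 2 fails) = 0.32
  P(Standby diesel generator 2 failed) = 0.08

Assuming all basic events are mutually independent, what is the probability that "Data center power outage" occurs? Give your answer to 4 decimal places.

0.0074

P(Distribution tier fails) [AND] = 0.24 × 0.32 = 0.076800
P(Bus B inoperative) [OR] = 1 − (1−0.33) × (1−0.14) × (1−0.35) × (1−0.30) = 0.737829
P(Bus A lost) [OR] = 1 − (1−0.737829) × (1−0.31) = 0.819102
P(UPS chain unavailable) [AND] = 0.076800 × 0.819102 × 0.15 = 0.009436
P(Utility feed inoperative) [OR] = 1 − (1−0.08) × (1−0.11) × (1−0.32) = 0.443216
P(Generator path lost) [OR] = 1 − (1−0.12) × (1−0.17) × (1−0.443216) = 0.593325
P(Distribution tier 2 unavailable) [OR] = 1 − (1−0.42) × (1−0.593325) × (1−0.08) = 0.782998
P(Data center power outage) [AND] = 0.009436 × 0.782998 = 0.007388
Rounded to 4 decimal places: P(Data center power outage) ≈ 0.0074.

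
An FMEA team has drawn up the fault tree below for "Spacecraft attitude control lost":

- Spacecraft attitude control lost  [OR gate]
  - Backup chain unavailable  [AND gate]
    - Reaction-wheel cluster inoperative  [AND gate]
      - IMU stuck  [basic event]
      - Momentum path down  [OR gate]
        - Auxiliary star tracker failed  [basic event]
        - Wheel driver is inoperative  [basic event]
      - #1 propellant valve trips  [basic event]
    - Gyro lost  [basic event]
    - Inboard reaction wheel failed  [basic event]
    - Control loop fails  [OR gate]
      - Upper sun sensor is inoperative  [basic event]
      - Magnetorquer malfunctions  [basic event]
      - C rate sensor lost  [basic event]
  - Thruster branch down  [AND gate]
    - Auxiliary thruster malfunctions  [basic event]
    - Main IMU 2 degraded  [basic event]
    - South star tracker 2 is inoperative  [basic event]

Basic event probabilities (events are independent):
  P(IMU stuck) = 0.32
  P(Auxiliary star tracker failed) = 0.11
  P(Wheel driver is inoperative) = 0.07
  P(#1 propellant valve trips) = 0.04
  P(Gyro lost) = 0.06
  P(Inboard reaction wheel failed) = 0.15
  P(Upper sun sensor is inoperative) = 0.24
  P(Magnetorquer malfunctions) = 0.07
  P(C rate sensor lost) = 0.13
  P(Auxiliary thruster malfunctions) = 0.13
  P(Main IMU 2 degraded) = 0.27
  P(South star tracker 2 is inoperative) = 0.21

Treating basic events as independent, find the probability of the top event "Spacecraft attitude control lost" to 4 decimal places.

0.0074

P(Momentum path down) [OR] = 1 − (1−0.11) × (1−0.07) = 0.172300
P(Reaction-wheel cluster inoperative) [AND] = 0.32 × 0.172300 × 0.04 = 0.002205
P(Control loop fails) [OR] = 1 − (1−0.24) × (1−0.07) × (1−0.13) = 0.385084
P(Backup chain unavailable) [AND] = 0.002205 × 0.06 × 0.15 × 0.385084 = 0.000008
P(Thruster branch down) [AND] = 0.13 × 0.27 × 0.21 = 0.007371
P(Spacecraft attitude control lost) [OR] = 1 − (1−0.000008) × (1−0.007371) = 0.007379
Rounded to 4 decimal places: P(Spacecraft attitude control lost) ≈ 0.0074.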